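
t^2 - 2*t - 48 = (t - 8)*(t + 6)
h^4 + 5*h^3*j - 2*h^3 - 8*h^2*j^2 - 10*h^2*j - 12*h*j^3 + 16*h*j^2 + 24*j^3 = (h - 2)*(h - 2*j)*(h + j)*(h + 6*j)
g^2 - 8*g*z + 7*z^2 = (g - 7*z)*(g - z)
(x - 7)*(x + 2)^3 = x^4 - x^3 - 30*x^2 - 76*x - 56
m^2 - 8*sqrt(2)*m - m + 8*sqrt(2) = (m - 1)*(m - 8*sqrt(2))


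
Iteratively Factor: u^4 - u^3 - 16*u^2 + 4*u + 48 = (u - 2)*(u^3 + u^2 - 14*u - 24) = (u - 2)*(u + 2)*(u^2 - u - 12) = (u - 4)*(u - 2)*(u + 2)*(u + 3)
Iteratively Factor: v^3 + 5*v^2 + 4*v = (v + 4)*(v^2 + v) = (v + 1)*(v + 4)*(v)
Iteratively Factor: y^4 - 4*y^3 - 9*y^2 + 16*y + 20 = (y - 2)*(y^3 - 2*y^2 - 13*y - 10) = (y - 2)*(y + 2)*(y^2 - 4*y - 5) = (y - 2)*(y + 1)*(y + 2)*(y - 5)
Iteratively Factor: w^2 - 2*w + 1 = (w - 1)*(w - 1)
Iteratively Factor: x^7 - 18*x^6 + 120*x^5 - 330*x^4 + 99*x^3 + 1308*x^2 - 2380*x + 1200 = (x - 3)*(x^6 - 15*x^5 + 75*x^4 - 105*x^3 - 216*x^2 + 660*x - 400) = (x - 3)*(x + 2)*(x^5 - 17*x^4 + 109*x^3 - 323*x^2 + 430*x - 200) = (x - 3)*(x - 2)*(x + 2)*(x^4 - 15*x^3 + 79*x^2 - 165*x + 100) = (x - 5)*(x - 3)*(x - 2)*(x + 2)*(x^3 - 10*x^2 + 29*x - 20) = (x - 5)^2*(x - 3)*(x - 2)*(x + 2)*(x^2 - 5*x + 4) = (x - 5)^2*(x - 3)*(x - 2)*(x - 1)*(x + 2)*(x - 4)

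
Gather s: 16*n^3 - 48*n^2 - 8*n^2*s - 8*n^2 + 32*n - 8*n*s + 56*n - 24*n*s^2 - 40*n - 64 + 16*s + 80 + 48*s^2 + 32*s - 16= 16*n^3 - 56*n^2 + 48*n + s^2*(48 - 24*n) + s*(-8*n^2 - 8*n + 48)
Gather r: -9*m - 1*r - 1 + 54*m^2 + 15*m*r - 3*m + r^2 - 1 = 54*m^2 - 12*m + r^2 + r*(15*m - 1) - 2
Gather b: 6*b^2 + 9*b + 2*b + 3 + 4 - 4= 6*b^2 + 11*b + 3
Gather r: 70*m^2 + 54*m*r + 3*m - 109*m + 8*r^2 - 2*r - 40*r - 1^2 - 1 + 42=70*m^2 - 106*m + 8*r^2 + r*(54*m - 42) + 40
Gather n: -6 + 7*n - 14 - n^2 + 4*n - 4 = -n^2 + 11*n - 24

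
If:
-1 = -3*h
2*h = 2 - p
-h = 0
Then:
No Solution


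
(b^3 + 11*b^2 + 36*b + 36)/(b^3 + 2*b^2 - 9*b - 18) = (b + 6)/(b - 3)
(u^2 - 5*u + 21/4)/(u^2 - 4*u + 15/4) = (2*u - 7)/(2*u - 5)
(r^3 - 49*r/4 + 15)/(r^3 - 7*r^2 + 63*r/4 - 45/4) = (r + 4)/(r - 3)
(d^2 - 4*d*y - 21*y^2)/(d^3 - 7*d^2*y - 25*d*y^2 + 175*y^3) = (-d - 3*y)/(-d^2 + 25*y^2)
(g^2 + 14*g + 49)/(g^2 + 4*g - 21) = (g + 7)/(g - 3)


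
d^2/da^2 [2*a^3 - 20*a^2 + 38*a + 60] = 12*a - 40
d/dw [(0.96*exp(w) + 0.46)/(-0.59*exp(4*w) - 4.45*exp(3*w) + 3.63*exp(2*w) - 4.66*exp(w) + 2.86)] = (1.6992*exp(4*w) + 9.6296*exp(3*w) + 2.6562*exp(2*w) - 3.3396*exp(w) + 4.8892)*exp(w)/(0.3481*exp(8*w) + 5.251*exp(7*w) + 15.5191*exp(6*w) - 26.8082*exp(5*w) + 51.2761*exp(4*w) - 59.2856*exp(3*w) + 42.4792*exp(2*w) - 26.6552*exp(w) + 8.1796)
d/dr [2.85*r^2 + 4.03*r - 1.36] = 5.7*r + 4.03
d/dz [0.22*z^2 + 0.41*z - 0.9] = 0.44*z + 0.41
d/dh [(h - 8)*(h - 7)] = 2*h - 15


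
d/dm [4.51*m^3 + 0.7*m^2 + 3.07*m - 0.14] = 13.53*m^2 + 1.4*m + 3.07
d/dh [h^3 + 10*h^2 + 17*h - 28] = 3*h^2 + 20*h + 17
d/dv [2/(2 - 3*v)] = 6/(3*v - 2)^2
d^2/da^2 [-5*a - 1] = 0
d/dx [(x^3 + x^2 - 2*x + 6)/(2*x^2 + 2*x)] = (x^4 + 2*x^3 + 3*x^2 - 12*x - 6)/(2*x^2*(x^2 + 2*x + 1))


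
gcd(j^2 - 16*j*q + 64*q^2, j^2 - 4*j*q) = 1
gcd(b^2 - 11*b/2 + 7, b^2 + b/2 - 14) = b - 7/2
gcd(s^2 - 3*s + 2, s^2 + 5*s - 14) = s - 2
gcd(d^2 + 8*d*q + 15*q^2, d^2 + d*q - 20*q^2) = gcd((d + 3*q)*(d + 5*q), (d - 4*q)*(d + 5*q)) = d + 5*q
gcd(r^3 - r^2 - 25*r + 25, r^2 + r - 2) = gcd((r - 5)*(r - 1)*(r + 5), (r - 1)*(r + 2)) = r - 1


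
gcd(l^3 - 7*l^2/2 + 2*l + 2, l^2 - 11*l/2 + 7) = l - 2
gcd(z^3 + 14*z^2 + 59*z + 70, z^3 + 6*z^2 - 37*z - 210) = z^2 + 12*z + 35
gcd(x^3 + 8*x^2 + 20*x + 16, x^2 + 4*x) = x + 4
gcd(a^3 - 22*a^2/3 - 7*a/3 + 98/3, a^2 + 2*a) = a + 2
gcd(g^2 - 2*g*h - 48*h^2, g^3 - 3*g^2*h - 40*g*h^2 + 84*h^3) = g + 6*h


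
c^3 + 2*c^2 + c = c*(c + 1)^2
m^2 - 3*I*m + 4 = (m - 4*I)*(m + I)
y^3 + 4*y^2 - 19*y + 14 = (y - 2)*(y - 1)*(y + 7)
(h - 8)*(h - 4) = h^2 - 12*h + 32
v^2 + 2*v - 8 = (v - 2)*(v + 4)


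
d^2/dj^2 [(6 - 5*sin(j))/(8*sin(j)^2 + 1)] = (2880*sin(j)^5 - 1536*sin(j)^4 + 2496*sin(j)^2 - 2015*sin(j) + 1020*sin(3*j) - 160*sin(5*j) - 96)/(8*sin(j)^2 + 1)^3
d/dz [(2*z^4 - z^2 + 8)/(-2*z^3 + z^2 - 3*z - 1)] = (2*z*(1 - 4*z^2)*(2*z^3 - z^2 + 3*z + 1) + (6*z^2 - 2*z + 3)*(2*z^4 - z^2 + 8))/(2*z^3 - z^2 + 3*z + 1)^2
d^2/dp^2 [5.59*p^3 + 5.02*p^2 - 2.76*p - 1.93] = 33.54*p + 10.04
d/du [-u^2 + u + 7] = 1 - 2*u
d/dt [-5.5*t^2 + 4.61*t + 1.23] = 4.61 - 11.0*t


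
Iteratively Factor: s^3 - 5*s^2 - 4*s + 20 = (s - 5)*(s^2 - 4) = (s - 5)*(s + 2)*(s - 2)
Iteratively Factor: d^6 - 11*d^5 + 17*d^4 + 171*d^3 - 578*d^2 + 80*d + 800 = (d - 2)*(d^5 - 9*d^4 - d^3 + 169*d^2 - 240*d - 400) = (d - 5)*(d - 2)*(d^4 - 4*d^3 - 21*d^2 + 64*d + 80) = (d - 5)*(d - 2)*(d + 1)*(d^3 - 5*d^2 - 16*d + 80) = (d - 5)*(d - 4)*(d - 2)*(d + 1)*(d^2 - d - 20) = (d - 5)^2*(d - 4)*(d - 2)*(d + 1)*(d + 4)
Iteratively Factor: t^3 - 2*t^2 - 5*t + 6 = (t + 2)*(t^2 - 4*t + 3) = (t - 1)*(t + 2)*(t - 3)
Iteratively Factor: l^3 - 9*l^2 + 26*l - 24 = (l - 2)*(l^2 - 7*l + 12) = (l - 4)*(l - 2)*(l - 3)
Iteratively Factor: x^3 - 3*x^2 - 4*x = (x)*(x^2 - 3*x - 4) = x*(x - 4)*(x + 1)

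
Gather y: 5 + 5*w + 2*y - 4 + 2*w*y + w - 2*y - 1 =2*w*y + 6*w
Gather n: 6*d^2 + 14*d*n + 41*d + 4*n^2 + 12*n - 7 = 6*d^2 + 41*d + 4*n^2 + n*(14*d + 12) - 7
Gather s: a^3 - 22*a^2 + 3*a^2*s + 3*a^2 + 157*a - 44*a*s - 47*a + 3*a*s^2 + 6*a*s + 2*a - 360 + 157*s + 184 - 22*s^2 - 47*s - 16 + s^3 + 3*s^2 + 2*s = a^3 - 19*a^2 + 112*a + s^3 + s^2*(3*a - 19) + s*(3*a^2 - 38*a + 112) - 192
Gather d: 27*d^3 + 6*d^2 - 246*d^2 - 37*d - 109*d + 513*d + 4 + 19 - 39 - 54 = 27*d^3 - 240*d^2 + 367*d - 70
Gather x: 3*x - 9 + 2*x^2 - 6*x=2*x^2 - 3*x - 9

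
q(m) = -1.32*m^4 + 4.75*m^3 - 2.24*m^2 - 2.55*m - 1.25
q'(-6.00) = 1677.81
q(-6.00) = -2803.31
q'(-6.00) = 1677.81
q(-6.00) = -2803.31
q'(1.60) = 5.14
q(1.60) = -0.26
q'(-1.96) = 100.73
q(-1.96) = -60.10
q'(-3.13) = 312.99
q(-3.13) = -287.56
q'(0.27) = -2.82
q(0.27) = -2.02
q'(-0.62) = 6.96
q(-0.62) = -1.86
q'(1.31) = 4.17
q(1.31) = -1.64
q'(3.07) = -34.77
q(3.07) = -10.01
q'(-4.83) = 946.47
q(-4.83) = -1294.81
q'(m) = -5.28*m^3 + 14.25*m^2 - 4.48*m - 2.55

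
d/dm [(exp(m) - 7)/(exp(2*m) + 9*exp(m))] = (-exp(2*m) + 14*exp(m) + 63)*exp(-m)/(exp(2*m) + 18*exp(m) + 81)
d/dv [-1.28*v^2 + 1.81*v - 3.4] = 1.81 - 2.56*v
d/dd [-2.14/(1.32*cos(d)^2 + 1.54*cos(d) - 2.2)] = -(5.6496*cos(d) + 3.2956)*sin(d)/(1.32*cos(d)^2 + 1.54*cos(d) - 2.2)^2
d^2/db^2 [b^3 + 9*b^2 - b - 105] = 6*b + 18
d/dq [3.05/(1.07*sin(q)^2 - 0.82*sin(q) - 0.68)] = (2.501 - 6.527*sin(q))*cos(q)/(-1.07*sin(q)^2 + 0.82*sin(q) + 0.68)^2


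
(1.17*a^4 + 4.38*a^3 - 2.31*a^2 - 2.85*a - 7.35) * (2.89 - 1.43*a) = -1.6731*a^5 - 2.8821*a^4 + 15.9615*a^3 - 2.6004*a^2 + 2.274*a - 21.2415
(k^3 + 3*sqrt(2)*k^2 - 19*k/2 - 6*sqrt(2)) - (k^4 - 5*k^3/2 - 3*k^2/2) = -k^4 + 7*k^3/2 + 3*k^2/2 + 3*sqrt(2)*k^2 - 19*k/2 - 6*sqrt(2)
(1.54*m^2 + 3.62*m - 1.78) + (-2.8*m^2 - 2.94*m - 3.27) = -1.26*m^2 + 0.68*m - 5.05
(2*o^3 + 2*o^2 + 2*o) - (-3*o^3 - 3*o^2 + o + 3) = 5*o^3 + 5*o^2 + o - 3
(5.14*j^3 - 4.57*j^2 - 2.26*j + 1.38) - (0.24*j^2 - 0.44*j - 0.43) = 5.14*j^3 - 4.81*j^2 - 1.82*j + 1.81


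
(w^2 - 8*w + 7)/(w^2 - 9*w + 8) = (w - 7)/(w - 8)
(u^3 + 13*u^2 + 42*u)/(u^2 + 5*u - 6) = u*(u + 7)/(u - 1)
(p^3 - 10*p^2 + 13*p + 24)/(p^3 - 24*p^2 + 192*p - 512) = (p^2 - 2*p - 3)/(p^2 - 16*p + 64)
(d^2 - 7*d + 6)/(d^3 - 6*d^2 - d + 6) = 1/(d + 1)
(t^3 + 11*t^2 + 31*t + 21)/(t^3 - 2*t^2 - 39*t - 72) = (t^2 + 8*t + 7)/(t^2 - 5*t - 24)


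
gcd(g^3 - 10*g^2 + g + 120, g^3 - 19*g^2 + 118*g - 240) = g^2 - 13*g + 40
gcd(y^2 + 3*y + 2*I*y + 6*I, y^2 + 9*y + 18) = y + 3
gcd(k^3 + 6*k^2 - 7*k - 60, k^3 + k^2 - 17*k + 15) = k^2 + 2*k - 15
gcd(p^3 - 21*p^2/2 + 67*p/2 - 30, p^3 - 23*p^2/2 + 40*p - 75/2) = p^2 - 13*p/2 + 15/2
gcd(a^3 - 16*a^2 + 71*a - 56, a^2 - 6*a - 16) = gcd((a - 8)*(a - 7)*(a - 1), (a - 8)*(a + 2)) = a - 8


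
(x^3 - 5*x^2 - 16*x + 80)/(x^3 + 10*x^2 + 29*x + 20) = (x^2 - 9*x + 20)/(x^2 + 6*x + 5)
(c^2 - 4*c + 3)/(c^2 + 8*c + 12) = (c^2 - 4*c + 3)/(c^2 + 8*c + 12)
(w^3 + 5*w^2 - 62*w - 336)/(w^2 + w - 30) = (w^2 - w - 56)/(w - 5)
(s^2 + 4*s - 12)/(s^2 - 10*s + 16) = (s + 6)/(s - 8)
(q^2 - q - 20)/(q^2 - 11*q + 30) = (q + 4)/(q - 6)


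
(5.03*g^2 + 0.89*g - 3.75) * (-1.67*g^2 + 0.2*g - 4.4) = -8.4001*g^4 - 0.4803*g^3 - 15.6915*g^2 - 4.666*g + 16.5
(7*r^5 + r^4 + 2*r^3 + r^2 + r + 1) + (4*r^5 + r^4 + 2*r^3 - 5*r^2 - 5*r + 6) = 11*r^5 + 2*r^4 + 4*r^3 - 4*r^2 - 4*r + 7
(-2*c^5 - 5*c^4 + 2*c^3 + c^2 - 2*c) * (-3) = 6*c^5 + 15*c^4 - 6*c^3 - 3*c^2 + 6*c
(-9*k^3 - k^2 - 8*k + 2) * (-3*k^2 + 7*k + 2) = 27*k^5 - 60*k^4 - k^3 - 64*k^2 - 2*k + 4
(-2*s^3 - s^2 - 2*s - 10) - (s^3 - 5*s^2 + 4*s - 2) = -3*s^3 + 4*s^2 - 6*s - 8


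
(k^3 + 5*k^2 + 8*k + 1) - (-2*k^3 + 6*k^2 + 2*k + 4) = 3*k^3 - k^2 + 6*k - 3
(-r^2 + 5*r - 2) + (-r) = -r^2 + 4*r - 2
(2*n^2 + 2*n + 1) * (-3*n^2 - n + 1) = -6*n^4 - 8*n^3 - 3*n^2 + n + 1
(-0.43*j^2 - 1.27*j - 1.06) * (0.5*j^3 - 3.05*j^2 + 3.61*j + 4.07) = -0.215*j^5 + 0.6765*j^4 + 1.7912*j^3 - 3.1018*j^2 - 8.9955*j - 4.3142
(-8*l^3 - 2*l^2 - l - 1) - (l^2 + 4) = -8*l^3 - 3*l^2 - l - 5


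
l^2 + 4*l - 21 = (l - 3)*(l + 7)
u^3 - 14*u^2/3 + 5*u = u*(u - 3)*(u - 5/3)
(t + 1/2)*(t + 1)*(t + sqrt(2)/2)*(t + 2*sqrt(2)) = t^4 + 3*t^3/2 + 5*sqrt(2)*t^3/2 + 5*t^2/2 + 15*sqrt(2)*t^2/4 + 5*sqrt(2)*t/4 + 3*t + 1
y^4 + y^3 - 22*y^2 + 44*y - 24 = (y - 2)^2*(y - 1)*(y + 6)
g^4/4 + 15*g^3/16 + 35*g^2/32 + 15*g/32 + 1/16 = (g/4 + 1/2)*(g + 1/4)*(g + 1/2)*(g + 1)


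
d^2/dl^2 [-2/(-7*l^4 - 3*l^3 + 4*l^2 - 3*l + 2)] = 4*((-42*l^2 - 9*l + 4)*(7*l^4 + 3*l^3 - 4*l^2 + 3*l - 2) + (28*l^3 + 9*l^2 - 8*l + 3)^2)/(7*l^4 + 3*l^3 - 4*l^2 + 3*l - 2)^3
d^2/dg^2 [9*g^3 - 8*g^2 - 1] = 54*g - 16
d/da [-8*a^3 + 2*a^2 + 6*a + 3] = -24*a^2 + 4*a + 6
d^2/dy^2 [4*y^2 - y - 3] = 8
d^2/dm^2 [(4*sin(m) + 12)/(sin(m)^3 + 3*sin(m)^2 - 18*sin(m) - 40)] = 4*(-4*sin(m)^7 - 36*sin(m)^6 - 174*sin(m)^5 - 520*sin(m)^4 - 1116*sin(m)^3 - 1374*sin(m)^2 + 1028*sin(m) + 1224)/(sin(m)^3 + 3*sin(m)^2 - 18*sin(m) - 40)^3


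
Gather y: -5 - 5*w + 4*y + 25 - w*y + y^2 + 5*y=-5*w + y^2 + y*(9 - w) + 20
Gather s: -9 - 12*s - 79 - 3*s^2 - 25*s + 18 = -3*s^2 - 37*s - 70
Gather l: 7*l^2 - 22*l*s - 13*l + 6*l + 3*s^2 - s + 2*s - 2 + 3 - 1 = 7*l^2 + l*(-22*s - 7) + 3*s^2 + s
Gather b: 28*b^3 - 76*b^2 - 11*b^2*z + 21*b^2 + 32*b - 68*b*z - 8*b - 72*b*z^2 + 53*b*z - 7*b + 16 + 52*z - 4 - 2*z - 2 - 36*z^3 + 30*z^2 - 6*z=28*b^3 + b^2*(-11*z - 55) + b*(-72*z^2 - 15*z + 17) - 36*z^3 + 30*z^2 + 44*z + 10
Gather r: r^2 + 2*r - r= r^2 + r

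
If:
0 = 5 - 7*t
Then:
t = 5/7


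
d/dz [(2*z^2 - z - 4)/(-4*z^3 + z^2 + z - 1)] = ((1 - 4*z)*(4*z^3 - z^2 - z + 1) + (-12*z^2 + 2*z + 1)*(-2*z^2 + z + 4))/(4*z^3 - z^2 - z + 1)^2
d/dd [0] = 0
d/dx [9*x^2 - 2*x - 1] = 18*x - 2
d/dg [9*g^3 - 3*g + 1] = 27*g^2 - 3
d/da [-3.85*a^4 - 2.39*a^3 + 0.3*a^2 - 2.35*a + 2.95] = -15.4*a^3 - 7.17*a^2 + 0.6*a - 2.35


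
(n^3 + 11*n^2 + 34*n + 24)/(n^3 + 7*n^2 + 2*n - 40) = (n^2 + 7*n + 6)/(n^2 + 3*n - 10)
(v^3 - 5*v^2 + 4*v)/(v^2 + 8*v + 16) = v*(v^2 - 5*v + 4)/(v^2 + 8*v + 16)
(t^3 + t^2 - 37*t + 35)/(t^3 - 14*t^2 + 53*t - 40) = (t + 7)/(t - 8)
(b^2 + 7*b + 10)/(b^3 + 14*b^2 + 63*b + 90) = (b + 2)/(b^2 + 9*b + 18)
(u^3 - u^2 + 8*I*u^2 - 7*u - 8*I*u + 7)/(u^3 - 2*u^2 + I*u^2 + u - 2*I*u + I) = (u + 7*I)/(u - 1)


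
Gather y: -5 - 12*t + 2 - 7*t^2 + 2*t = -7*t^2 - 10*t - 3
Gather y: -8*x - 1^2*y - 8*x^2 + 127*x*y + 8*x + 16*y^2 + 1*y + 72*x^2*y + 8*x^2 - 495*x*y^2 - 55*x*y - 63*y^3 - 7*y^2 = -63*y^3 + y^2*(9 - 495*x) + y*(72*x^2 + 72*x)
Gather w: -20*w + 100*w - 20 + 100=80*w + 80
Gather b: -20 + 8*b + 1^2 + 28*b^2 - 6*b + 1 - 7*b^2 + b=21*b^2 + 3*b - 18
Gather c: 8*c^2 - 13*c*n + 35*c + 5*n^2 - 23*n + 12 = 8*c^2 + c*(35 - 13*n) + 5*n^2 - 23*n + 12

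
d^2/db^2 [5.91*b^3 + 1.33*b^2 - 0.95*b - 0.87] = 35.46*b + 2.66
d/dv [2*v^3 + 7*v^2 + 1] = 2*v*(3*v + 7)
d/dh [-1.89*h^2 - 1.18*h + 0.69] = -3.78*h - 1.18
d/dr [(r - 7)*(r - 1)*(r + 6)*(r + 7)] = 4*r^3 + 15*r^2 - 110*r - 245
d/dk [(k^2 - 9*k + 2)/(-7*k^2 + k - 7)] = (-62*k^2 + 14*k + 61)/(49*k^4 - 14*k^3 + 99*k^2 - 14*k + 49)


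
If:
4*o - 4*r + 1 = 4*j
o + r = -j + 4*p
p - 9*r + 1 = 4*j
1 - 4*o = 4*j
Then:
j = 53/216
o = 1/216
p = 7/108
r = 1/108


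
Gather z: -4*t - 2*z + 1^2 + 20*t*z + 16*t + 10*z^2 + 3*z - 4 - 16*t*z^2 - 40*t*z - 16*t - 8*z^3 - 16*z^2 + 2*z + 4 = -4*t - 8*z^3 + z^2*(-16*t - 6) + z*(3 - 20*t) + 1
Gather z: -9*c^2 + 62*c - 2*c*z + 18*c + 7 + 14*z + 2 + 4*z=-9*c^2 + 80*c + z*(18 - 2*c) + 9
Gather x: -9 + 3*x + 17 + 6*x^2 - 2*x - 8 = 6*x^2 + x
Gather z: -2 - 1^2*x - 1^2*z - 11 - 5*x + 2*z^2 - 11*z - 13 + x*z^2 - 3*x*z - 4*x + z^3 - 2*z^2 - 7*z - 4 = x*z^2 - 10*x + z^3 + z*(-3*x - 19) - 30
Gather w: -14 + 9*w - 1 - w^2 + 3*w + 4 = -w^2 + 12*w - 11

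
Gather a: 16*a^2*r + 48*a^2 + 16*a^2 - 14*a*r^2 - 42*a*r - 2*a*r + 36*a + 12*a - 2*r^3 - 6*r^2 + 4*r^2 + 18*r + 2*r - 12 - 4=a^2*(16*r + 64) + a*(-14*r^2 - 44*r + 48) - 2*r^3 - 2*r^2 + 20*r - 16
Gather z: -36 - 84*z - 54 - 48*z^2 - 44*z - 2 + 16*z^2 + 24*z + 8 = -32*z^2 - 104*z - 84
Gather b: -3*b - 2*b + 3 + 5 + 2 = 10 - 5*b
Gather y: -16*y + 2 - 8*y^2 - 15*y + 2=-8*y^2 - 31*y + 4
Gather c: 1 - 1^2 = 0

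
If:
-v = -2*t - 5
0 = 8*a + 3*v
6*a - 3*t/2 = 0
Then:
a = -15/32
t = -15/8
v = 5/4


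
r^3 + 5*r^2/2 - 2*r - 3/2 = (r - 1)*(r + 1/2)*(r + 3)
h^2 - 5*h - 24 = (h - 8)*(h + 3)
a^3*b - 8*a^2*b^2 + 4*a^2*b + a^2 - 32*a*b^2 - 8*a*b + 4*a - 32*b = (a + 4)*(a - 8*b)*(a*b + 1)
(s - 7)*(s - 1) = s^2 - 8*s + 7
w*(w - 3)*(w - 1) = w^3 - 4*w^2 + 3*w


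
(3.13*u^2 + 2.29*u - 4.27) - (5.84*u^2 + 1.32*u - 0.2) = -2.71*u^2 + 0.97*u - 4.07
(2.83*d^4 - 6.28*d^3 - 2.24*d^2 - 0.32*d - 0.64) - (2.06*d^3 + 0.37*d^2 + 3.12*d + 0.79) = 2.83*d^4 - 8.34*d^3 - 2.61*d^2 - 3.44*d - 1.43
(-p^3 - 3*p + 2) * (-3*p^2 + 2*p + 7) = 3*p^5 - 2*p^4 + 2*p^3 - 12*p^2 - 17*p + 14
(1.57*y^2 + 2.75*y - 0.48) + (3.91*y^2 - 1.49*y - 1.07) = 5.48*y^2 + 1.26*y - 1.55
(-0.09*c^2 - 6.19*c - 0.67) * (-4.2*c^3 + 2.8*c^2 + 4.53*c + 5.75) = 0.378*c^5 + 25.746*c^4 - 14.9257*c^3 - 30.4342*c^2 - 38.6276*c - 3.8525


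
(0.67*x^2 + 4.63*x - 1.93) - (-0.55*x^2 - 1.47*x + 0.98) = 1.22*x^2 + 6.1*x - 2.91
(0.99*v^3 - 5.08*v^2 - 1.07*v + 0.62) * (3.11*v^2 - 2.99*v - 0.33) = 3.0789*v^5 - 18.7589*v^4 + 11.5348*v^3 + 6.8039*v^2 - 1.5007*v - 0.2046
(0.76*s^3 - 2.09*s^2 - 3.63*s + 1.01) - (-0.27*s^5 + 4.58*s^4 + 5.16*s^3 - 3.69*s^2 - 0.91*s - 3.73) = 0.27*s^5 - 4.58*s^4 - 4.4*s^3 + 1.6*s^2 - 2.72*s + 4.74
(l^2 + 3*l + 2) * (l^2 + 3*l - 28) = l^4 + 6*l^3 - 17*l^2 - 78*l - 56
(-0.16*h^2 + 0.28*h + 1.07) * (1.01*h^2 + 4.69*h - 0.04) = -0.1616*h^4 - 0.4676*h^3 + 2.4003*h^2 + 5.0071*h - 0.0428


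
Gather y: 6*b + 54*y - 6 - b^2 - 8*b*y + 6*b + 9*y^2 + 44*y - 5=-b^2 + 12*b + 9*y^2 + y*(98 - 8*b) - 11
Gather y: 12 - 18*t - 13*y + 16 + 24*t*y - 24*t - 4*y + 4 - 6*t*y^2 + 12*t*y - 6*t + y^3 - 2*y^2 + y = -48*t + y^3 + y^2*(-6*t - 2) + y*(36*t - 16) + 32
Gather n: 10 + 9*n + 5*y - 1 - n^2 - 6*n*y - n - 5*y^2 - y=-n^2 + n*(8 - 6*y) - 5*y^2 + 4*y + 9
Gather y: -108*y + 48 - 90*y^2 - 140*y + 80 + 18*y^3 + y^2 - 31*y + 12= 18*y^3 - 89*y^2 - 279*y + 140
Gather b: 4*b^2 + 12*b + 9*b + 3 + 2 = 4*b^2 + 21*b + 5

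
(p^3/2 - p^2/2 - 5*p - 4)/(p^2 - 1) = (p^2/2 - p - 4)/(p - 1)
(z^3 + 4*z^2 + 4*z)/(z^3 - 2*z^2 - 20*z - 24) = z/(z - 6)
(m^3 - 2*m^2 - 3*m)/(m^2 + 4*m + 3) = m*(m - 3)/(m + 3)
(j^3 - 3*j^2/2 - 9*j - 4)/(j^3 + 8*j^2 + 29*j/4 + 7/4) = 2*(j^2 - 2*j - 8)/(2*j^2 + 15*j + 7)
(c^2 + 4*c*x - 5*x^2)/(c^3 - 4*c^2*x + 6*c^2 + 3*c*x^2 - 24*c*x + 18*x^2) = (-c - 5*x)/(-c^2 + 3*c*x - 6*c + 18*x)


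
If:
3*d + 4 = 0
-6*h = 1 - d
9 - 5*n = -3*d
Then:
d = -4/3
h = -7/18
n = 1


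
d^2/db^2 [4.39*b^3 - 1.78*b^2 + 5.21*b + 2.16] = 26.34*b - 3.56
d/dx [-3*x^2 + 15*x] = 15 - 6*x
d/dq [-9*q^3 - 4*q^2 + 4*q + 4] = -27*q^2 - 8*q + 4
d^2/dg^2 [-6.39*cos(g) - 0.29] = 6.39*cos(g)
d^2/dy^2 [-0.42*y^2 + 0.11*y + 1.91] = -0.840000000000000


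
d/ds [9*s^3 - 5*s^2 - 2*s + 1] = 27*s^2 - 10*s - 2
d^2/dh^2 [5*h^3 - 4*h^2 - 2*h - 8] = 30*h - 8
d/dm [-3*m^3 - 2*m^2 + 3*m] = -9*m^2 - 4*m + 3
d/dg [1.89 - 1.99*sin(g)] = -1.99*cos(g)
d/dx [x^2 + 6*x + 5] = 2*x + 6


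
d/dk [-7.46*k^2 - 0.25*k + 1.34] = -14.92*k - 0.25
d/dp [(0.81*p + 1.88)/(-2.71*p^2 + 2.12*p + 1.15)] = (2.1951*p^2 + 10.1896*p - 3.0541)/(7.3441*p^4 - 11.4904*p^3 - 1.7386*p^2 + 4.876*p + 1.3225)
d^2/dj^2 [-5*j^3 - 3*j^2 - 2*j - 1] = -30*j - 6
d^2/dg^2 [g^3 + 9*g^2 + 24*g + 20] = 6*g + 18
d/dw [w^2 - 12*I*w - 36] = 2*w - 12*I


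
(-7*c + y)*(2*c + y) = -14*c^2 - 5*c*y + y^2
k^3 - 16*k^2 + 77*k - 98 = (k - 7)^2*(k - 2)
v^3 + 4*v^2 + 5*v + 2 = (v + 1)^2*(v + 2)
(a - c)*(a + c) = a^2 - c^2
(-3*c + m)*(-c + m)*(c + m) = 3*c^3 - c^2*m - 3*c*m^2 + m^3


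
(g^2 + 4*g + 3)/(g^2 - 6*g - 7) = (g + 3)/(g - 7)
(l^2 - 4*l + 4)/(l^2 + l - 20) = (l^2 - 4*l + 4)/(l^2 + l - 20)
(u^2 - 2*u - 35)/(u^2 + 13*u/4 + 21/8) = 8*(u^2 - 2*u - 35)/(8*u^2 + 26*u + 21)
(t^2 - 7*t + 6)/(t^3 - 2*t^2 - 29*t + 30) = 1/(t + 5)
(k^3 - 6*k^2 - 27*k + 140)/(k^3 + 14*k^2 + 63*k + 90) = (k^2 - 11*k + 28)/(k^2 + 9*k + 18)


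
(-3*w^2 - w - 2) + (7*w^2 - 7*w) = 4*w^2 - 8*w - 2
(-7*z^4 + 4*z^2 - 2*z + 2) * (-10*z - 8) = 70*z^5 + 56*z^4 - 40*z^3 - 12*z^2 - 4*z - 16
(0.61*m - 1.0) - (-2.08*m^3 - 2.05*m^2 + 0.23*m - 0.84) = 2.08*m^3 + 2.05*m^2 + 0.38*m - 0.16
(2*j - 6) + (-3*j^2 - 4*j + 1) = -3*j^2 - 2*j - 5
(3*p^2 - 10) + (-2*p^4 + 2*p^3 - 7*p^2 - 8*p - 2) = -2*p^4 + 2*p^3 - 4*p^2 - 8*p - 12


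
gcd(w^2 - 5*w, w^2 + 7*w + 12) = 1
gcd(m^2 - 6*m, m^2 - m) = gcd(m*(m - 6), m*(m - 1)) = m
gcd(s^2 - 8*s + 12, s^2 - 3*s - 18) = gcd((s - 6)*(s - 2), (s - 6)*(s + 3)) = s - 6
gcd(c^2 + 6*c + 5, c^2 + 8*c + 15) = c + 5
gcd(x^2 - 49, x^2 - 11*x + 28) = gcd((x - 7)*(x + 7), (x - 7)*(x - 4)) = x - 7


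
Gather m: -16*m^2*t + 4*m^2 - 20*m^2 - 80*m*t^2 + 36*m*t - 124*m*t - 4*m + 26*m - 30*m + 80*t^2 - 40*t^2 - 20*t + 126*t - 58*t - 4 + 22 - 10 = m^2*(-16*t - 16) + m*(-80*t^2 - 88*t - 8) + 40*t^2 + 48*t + 8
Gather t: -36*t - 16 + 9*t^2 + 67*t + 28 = 9*t^2 + 31*t + 12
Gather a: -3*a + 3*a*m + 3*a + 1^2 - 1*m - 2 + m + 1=3*a*m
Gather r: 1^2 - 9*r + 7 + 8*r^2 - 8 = 8*r^2 - 9*r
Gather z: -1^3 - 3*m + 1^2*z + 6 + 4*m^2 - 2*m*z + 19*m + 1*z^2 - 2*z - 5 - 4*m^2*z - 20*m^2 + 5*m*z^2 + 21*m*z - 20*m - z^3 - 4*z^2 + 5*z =-16*m^2 - 4*m - z^3 + z^2*(5*m - 3) + z*(-4*m^2 + 19*m + 4)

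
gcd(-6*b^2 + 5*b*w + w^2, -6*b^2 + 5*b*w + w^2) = -6*b^2 + 5*b*w + w^2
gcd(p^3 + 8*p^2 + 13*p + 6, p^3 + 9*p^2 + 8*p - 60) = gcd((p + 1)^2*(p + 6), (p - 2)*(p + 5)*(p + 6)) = p + 6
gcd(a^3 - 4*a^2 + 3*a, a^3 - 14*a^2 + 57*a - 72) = a - 3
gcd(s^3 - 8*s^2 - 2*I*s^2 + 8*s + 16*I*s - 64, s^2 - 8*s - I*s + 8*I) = s - 8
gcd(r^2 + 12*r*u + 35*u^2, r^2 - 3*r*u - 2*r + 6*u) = 1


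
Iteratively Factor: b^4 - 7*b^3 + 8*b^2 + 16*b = (b - 4)*(b^3 - 3*b^2 - 4*b) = b*(b - 4)*(b^2 - 3*b - 4) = b*(b - 4)*(b + 1)*(b - 4)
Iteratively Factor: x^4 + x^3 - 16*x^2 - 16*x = (x - 4)*(x^3 + 5*x^2 + 4*x) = (x - 4)*(x + 1)*(x^2 + 4*x) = x*(x - 4)*(x + 1)*(x + 4)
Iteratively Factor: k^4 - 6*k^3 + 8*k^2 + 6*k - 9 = (k - 3)*(k^3 - 3*k^2 - k + 3) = (k - 3)*(k - 1)*(k^2 - 2*k - 3) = (k - 3)*(k - 1)*(k + 1)*(k - 3)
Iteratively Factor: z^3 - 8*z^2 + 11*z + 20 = (z - 5)*(z^2 - 3*z - 4) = (z - 5)*(z - 4)*(z + 1)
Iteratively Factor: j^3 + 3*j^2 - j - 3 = (j - 1)*(j^2 + 4*j + 3) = (j - 1)*(j + 3)*(j + 1)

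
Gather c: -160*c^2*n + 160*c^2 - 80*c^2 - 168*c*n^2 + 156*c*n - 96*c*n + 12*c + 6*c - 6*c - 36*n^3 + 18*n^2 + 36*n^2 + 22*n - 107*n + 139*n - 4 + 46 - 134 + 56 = c^2*(80 - 160*n) + c*(-168*n^2 + 60*n + 12) - 36*n^3 + 54*n^2 + 54*n - 36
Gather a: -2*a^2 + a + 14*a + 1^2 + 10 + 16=-2*a^2 + 15*a + 27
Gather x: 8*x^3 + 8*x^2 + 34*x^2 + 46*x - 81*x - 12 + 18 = 8*x^3 + 42*x^2 - 35*x + 6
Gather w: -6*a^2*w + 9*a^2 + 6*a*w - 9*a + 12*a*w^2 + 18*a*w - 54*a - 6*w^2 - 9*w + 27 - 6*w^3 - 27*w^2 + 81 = 9*a^2 - 63*a - 6*w^3 + w^2*(12*a - 33) + w*(-6*a^2 + 24*a - 9) + 108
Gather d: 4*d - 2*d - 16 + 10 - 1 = 2*d - 7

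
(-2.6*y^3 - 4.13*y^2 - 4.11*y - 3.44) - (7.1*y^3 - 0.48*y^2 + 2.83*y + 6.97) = -9.7*y^3 - 3.65*y^2 - 6.94*y - 10.41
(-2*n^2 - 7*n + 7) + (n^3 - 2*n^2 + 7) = n^3 - 4*n^2 - 7*n + 14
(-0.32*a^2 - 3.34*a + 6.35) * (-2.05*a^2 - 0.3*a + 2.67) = 0.656*a^4 + 6.943*a^3 - 12.8699*a^2 - 10.8228*a + 16.9545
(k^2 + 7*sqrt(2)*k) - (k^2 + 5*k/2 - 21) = -5*k/2 + 7*sqrt(2)*k + 21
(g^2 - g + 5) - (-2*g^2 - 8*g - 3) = 3*g^2 + 7*g + 8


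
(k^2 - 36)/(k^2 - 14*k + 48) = (k + 6)/(k - 8)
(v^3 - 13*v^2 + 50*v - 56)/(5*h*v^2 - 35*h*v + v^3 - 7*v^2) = (v^2 - 6*v + 8)/(v*(5*h + v))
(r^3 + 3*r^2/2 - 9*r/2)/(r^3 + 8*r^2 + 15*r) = (r - 3/2)/(r + 5)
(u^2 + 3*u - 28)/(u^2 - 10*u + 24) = (u + 7)/(u - 6)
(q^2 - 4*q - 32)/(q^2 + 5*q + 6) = (q^2 - 4*q - 32)/(q^2 + 5*q + 6)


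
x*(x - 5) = x^2 - 5*x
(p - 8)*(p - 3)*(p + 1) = p^3 - 10*p^2 + 13*p + 24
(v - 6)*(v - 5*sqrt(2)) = v^2 - 5*sqrt(2)*v - 6*v + 30*sqrt(2)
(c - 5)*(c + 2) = c^2 - 3*c - 10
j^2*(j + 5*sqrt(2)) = j^3 + 5*sqrt(2)*j^2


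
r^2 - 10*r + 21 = (r - 7)*(r - 3)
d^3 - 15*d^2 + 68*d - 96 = (d - 8)*(d - 4)*(d - 3)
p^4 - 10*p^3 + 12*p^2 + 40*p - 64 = (p - 8)*(p - 2)^2*(p + 2)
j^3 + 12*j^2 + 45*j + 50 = (j + 2)*(j + 5)^2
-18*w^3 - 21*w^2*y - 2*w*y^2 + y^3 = (-6*w + y)*(w + y)*(3*w + y)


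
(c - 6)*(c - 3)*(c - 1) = c^3 - 10*c^2 + 27*c - 18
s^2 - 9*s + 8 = (s - 8)*(s - 1)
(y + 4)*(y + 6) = y^2 + 10*y + 24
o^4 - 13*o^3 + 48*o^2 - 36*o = o*(o - 6)^2*(o - 1)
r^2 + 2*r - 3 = (r - 1)*(r + 3)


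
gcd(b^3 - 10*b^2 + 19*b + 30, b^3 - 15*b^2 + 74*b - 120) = b^2 - 11*b + 30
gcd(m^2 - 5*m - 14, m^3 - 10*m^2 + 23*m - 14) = m - 7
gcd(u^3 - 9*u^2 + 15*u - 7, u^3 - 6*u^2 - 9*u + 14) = u^2 - 8*u + 7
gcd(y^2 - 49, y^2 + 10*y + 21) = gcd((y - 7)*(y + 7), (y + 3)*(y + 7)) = y + 7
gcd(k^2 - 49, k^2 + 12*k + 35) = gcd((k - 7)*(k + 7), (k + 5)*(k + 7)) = k + 7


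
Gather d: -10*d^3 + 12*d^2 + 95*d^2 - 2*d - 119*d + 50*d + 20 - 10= -10*d^3 + 107*d^2 - 71*d + 10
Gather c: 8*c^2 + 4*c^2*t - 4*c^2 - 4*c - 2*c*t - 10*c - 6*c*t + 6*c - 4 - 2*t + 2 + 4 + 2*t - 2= c^2*(4*t + 4) + c*(-8*t - 8)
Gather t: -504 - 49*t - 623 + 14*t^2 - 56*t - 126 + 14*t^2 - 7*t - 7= 28*t^2 - 112*t - 1260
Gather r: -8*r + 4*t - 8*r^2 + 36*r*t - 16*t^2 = -8*r^2 + r*(36*t - 8) - 16*t^2 + 4*t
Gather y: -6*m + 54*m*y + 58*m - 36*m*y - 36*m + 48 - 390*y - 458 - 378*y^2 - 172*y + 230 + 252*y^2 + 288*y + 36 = 16*m - 126*y^2 + y*(18*m - 274) - 144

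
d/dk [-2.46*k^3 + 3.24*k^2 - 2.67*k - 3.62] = -7.38*k^2 + 6.48*k - 2.67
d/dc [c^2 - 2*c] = 2*c - 2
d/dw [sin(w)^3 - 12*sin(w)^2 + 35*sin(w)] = (3*sin(w)^2 - 24*sin(w) + 35)*cos(w)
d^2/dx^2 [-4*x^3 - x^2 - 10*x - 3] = -24*x - 2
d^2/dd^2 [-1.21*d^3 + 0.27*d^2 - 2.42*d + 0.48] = 0.54 - 7.26*d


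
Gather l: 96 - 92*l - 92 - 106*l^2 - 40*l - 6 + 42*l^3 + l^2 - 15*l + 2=42*l^3 - 105*l^2 - 147*l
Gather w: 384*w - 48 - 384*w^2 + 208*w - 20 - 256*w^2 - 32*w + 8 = -640*w^2 + 560*w - 60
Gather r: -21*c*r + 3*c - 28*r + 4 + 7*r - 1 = 3*c + r*(-21*c - 21) + 3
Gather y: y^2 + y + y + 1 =y^2 + 2*y + 1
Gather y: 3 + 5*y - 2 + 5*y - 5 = 10*y - 4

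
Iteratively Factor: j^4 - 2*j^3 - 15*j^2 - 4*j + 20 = (j - 1)*(j^3 - j^2 - 16*j - 20) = (j - 1)*(j + 2)*(j^2 - 3*j - 10) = (j - 5)*(j - 1)*(j + 2)*(j + 2)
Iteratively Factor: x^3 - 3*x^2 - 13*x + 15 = (x + 3)*(x^2 - 6*x + 5) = (x - 1)*(x + 3)*(x - 5)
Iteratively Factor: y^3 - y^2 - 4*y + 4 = (y - 2)*(y^2 + y - 2) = (y - 2)*(y + 2)*(y - 1)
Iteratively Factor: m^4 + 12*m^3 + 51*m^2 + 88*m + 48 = (m + 4)*(m^3 + 8*m^2 + 19*m + 12) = (m + 4)^2*(m^2 + 4*m + 3) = (m + 3)*(m + 4)^2*(m + 1)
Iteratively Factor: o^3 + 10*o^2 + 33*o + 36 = (o + 3)*(o^2 + 7*o + 12) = (o + 3)*(o + 4)*(o + 3)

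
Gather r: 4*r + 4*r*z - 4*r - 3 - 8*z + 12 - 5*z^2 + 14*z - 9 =4*r*z - 5*z^2 + 6*z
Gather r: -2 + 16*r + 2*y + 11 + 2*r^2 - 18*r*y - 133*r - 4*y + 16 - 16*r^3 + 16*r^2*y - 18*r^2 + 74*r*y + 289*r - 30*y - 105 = -16*r^3 + r^2*(16*y - 16) + r*(56*y + 172) - 32*y - 80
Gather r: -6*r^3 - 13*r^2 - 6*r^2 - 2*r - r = -6*r^3 - 19*r^2 - 3*r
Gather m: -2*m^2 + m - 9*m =-2*m^2 - 8*m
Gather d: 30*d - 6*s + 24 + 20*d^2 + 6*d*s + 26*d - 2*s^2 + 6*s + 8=20*d^2 + d*(6*s + 56) - 2*s^2 + 32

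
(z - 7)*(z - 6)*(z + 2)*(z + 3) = z^4 - 8*z^3 - 17*z^2 + 132*z + 252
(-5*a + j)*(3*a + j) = -15*a^2 - 2*a*j + j^2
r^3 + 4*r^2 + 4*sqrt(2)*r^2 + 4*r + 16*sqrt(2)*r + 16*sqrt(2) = (r + 2)^2*(r + 4*sqrt(2))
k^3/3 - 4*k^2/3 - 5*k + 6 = (k/3 + 1)*(k - 6)*(k - 1)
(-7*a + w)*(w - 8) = -7*a*w + 56*a + w^2 - 8*w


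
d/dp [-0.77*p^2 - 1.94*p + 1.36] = -1.54*p - 1.94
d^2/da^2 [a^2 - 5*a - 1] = 2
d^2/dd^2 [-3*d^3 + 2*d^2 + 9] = 4 - 18*d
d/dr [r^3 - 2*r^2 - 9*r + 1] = 3*r^2 - 4*r - 9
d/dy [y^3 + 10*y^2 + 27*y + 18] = 3*y^2 + 20*y + 27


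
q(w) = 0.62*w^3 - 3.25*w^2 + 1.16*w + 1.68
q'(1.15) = -3.86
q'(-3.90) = 54.80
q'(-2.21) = 24.61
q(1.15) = -0.34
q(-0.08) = 1.57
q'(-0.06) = 1.56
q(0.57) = 1.40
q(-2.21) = -23.45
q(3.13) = -7.52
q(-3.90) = -89.05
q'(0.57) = -1.94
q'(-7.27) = 146.72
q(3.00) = -7.35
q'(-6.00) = 107.12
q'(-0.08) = 1.69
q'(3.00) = -1.60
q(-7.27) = -416.75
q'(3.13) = -0.96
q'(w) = 1.86*w^2 - 6.5*w + 1.16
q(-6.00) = -256.20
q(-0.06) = 1.60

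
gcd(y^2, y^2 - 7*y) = y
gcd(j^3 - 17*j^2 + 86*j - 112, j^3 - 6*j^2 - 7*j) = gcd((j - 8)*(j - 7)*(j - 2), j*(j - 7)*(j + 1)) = j - 7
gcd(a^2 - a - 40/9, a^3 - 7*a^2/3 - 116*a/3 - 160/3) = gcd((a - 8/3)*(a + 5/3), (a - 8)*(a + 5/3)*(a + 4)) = a + 5/3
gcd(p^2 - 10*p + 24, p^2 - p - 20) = 1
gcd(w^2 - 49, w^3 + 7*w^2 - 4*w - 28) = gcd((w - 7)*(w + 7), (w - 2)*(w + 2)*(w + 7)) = w + 7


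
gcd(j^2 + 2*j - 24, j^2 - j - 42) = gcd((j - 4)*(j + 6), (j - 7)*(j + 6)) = j + 6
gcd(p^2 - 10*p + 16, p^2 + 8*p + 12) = 1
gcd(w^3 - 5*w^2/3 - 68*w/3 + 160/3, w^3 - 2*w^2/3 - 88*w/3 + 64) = w^2 - 20*w/3 + 32/3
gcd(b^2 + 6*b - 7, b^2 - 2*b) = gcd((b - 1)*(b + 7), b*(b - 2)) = 1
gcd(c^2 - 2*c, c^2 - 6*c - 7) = 1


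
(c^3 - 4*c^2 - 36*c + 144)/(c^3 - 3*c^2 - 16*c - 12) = (c^2 + 2*c - 24)/(c^2 + 3*c + 2)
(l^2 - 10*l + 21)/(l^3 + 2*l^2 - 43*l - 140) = (l - 3)/(l^2 + 9*l + 20)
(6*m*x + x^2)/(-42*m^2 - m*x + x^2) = x/(-7*m + x)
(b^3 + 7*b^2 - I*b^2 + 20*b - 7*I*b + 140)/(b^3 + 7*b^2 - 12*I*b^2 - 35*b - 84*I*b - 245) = (b + 4*I)/(b - 7*I)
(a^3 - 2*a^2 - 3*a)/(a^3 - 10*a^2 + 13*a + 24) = a/(a - 8)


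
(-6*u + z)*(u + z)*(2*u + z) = -12*u^3 - 16*u^2*z - 3*u*z^2 + z^3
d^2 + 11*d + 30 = (d + 5)*(d + 6)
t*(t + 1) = t^2 + t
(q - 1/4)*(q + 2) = q^2 + 7*q/4 - 1/2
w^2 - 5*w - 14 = (w - 7)*(w + 2)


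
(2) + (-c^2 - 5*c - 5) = -c^2 - 5*c - 3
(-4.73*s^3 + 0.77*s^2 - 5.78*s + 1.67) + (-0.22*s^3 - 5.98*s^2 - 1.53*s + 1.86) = -4.95*s^3 - 5.21*s^2 - 7.31*s + 3.53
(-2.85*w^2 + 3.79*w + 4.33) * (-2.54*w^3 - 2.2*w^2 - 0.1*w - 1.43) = 7.239*w^5 - 3.3566*w^4 - 19.0512*w^3 - 5.8295*w^2 - 5.8527*w - 6.1919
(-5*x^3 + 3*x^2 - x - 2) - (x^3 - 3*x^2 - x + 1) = -6*x^3 + 6*x^2 - 3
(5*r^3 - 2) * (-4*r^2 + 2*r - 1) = -20*r^5 + 10*r^4 - 5*r^3 + 8*r^2 - 4*r + 2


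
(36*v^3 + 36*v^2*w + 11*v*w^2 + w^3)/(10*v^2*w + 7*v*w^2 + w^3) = (18*v^2 + 9*v*w + w^2)/(w*(5*v + w))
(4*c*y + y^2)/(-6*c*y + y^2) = (4*c + y)/(-6*c + y)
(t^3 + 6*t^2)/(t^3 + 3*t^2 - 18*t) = t/(t - 3)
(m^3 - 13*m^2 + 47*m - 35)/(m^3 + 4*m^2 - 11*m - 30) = (m^3 - 13*m^2 + 47*m - 35)/(m^3 + 4*m^2 - 11*m - 30)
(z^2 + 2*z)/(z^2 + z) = (z + 2)/(z + 1)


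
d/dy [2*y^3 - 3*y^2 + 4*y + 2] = 6*y^2 - 6*y + 4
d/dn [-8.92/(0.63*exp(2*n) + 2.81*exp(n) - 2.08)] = (11.2392*exp(n) + 25.0652)*exp(n)/(0.63*exp(2*n) + 2.81*exp(n) - 2.08)^2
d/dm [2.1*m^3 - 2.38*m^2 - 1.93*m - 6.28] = 6.3*m^2 - 4.76*m - 1.93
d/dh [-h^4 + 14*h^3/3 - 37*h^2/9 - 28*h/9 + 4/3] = -4*h^3 + 14*h^2 - 74*h/9 - 28/9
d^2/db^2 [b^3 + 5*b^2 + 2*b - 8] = 6*b + 10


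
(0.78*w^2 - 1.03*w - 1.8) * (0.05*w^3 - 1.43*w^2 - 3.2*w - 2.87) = 0.039*w^5 - 1.1669*w^4 - 1.1131*w^3 + 3.6314*w^2 + 8.7161*w + 5.166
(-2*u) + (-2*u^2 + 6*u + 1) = -2*u^2 + 4*u + 1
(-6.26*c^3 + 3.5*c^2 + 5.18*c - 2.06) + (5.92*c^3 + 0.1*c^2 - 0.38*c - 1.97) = -0.34*c^3 + 3.6*c^2 + 4.8*c - 4.03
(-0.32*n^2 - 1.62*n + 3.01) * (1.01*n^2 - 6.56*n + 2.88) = -0.3232*n^4 + 0.463*n^3 + 12.7457*n^2 - 24.4112*n + 8.6688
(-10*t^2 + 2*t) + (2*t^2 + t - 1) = -8*t^2 + 3*t - 1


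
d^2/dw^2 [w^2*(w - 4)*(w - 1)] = 12*w^2 - 30*w + 8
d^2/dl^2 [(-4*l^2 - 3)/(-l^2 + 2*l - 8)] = 2*(8*l^3 - 87*l^2 - 18*l + 244)/(l^6 - 6*l^5 + 36*l^4 - 104*l^3 + 288*l^2 - 384*l + 512)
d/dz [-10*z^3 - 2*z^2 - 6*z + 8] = -30*z^2 - 4*z - 6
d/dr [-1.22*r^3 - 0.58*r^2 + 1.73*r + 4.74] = -3.66*r^2 - 1.16*r + 1.73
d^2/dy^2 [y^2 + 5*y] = 2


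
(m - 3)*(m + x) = m^2 + m*x - 3*m - 3*x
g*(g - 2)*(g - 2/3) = g^3 - 8*g^2/3 + 4*g/3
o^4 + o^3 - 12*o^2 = o^2*(o - 3)*(o + 4)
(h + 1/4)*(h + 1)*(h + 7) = h^3 + 33*h^2/4 + 9*h + 7/4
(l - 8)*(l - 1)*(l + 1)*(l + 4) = l^4 - 4*l^3 - 33*l^2 + 4*l + 32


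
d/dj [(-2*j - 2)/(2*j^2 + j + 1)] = 4*j*(j + 2)/(4*j^4 + 4*j^3 + 5*j^2 + 2*j + 1)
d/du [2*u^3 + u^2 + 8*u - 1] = 6*u^2 + 2*u + 8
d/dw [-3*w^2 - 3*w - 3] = -6*w - 3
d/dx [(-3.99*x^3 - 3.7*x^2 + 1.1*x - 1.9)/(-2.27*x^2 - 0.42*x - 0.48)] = (9.0573*x^4 + 3.3516*x^3 + 9.7966*x^2 - 5.074*x - 1.326)/(5.1529*x^4 + 1.9068*x^3 + 2.3556*x^2 + 0.4032*x + 0.2304)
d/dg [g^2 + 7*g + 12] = 2*g + 7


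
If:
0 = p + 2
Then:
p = -2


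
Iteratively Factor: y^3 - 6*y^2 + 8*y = (y - 4)*(y^2 - 2*y) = y*(y - 4)*(y - 2)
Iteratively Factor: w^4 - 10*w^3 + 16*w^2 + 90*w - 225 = (w - 3)*(w^3 - 7*w^2 - 5*w + 75) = (w - 5)*(w - 3)*(w^2 - 2*w - 15) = (w - 5)^2*(w - 3)*(w + 3)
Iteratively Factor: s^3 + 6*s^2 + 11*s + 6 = (s + 2)*(s^2 + 4*s + 3) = (s + 1)*(s + 2)*(s + 3)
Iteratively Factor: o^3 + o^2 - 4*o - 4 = (o + 1)*(o^2 - 4) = (o - 2)*(o + 1)*(o + 2)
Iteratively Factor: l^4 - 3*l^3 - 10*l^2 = (l - 5)*(l^3 + 2*l^2) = l*(l - 5)*(l^2 + 2*l) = l^2*(l - 5)*(l + 2)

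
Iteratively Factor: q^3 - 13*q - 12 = (q + 3)*(q^2 - 3*q - 4) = (q + 1)*(q + 3)*(q - 4)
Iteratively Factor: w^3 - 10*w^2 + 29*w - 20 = (w - 5)*(w^2 - 5*w + 4) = (w - 5)*(w - 4)*(w - 1)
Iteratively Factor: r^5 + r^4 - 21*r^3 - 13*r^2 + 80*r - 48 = (r + 3)*(r^4 - 2*r^3 - 15*r^2 + 32*r - 16) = (r - 4)*(r + 3)*(r^3 + 2*r^2 - 7*r + 4) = (r - 4)*(r + 3)*(r + 4)*(r^2 - 2*r + 1) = (r - 4)*(r - 1)*(r + 3)*(r + 4)*(r - 1)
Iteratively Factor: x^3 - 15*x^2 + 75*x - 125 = (x - 5)*(x^2 - 10*x + 25) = (x - 5)^2*(x - 5)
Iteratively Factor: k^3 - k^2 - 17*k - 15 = (k + 1)*(k^2 - 2*k - 15) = (k - 5)*(k + 1)*(k + 3)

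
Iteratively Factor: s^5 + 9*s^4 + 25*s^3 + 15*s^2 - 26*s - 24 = (s - 1)*(s^4 + 10*s^3 + 35*s^2 + 50*s + 24) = (s - 1)*(s + 1)*(s^3 + 9*s^2 + 26*s + 24) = (s - 1)*(s + 1)*(s + 4)*(s^2 + 5*s + 6) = (s - 1)*(s + 1)*(s + 2)*(s + 4)*(s + 3)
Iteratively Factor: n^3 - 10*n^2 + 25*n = (n)*(n^2 - 10*n + 25) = n*(n - 5)*(n - 5)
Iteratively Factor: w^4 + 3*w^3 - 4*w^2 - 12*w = (w)*(w^3 + 3*w^2 - 4*w - 12) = w*(w - 2)*(w^2 + 5*w + 6) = w*(w - 2)*(w + 2)*(w + 3)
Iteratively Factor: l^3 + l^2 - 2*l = (l + 2)*(l^2 - l) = l*(l + 2)*(l - 1)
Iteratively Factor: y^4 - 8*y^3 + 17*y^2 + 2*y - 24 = (y - 3)*(y^3 - 5*y^2 + 2*y + 8) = (y - 3)*(y + 1)*(y^2 - 6*y + 8) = (y - 3)*(y - 2)*(y + 1)*(y - 4)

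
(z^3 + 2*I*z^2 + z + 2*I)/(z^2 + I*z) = z + I + 2/z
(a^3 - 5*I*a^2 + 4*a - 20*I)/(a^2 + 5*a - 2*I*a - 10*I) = (a^2 - 3*I*a + 10)/(a + 5)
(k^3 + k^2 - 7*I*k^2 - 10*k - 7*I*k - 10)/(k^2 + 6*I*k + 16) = (k^2 + k*(1 - 5*I) - 5*I)/(k + 8*I)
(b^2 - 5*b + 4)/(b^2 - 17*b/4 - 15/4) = 4*(-b^2 + 5*b - 4)/(-4*b^2 + 17*b + 15)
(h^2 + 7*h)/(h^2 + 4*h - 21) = h/(h - 3)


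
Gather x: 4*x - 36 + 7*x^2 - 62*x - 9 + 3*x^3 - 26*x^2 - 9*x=3*x^3 - 19*x^2 - 67*x - 45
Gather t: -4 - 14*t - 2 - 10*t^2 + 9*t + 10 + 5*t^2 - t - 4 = -5*t^2 - 6*t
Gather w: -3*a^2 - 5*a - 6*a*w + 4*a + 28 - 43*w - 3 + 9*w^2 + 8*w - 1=-3*a^2 - a + 9*w^2 + w*(-6*a - 35) + 24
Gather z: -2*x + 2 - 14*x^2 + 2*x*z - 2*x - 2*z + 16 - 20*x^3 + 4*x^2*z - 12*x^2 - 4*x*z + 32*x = -20*x^3 - 26*x^2 + 28*x + z*(4*x^2 - 2*x - 2) + 18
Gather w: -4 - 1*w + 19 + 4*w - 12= 3*w + 3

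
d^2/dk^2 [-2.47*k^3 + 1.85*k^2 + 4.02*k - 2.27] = 3.7 - 14.82*k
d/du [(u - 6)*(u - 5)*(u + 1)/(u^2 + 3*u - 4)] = (u^4 + 6*u^3 - 61*u^2 + 20*u - 166)/(u^4 + 6*u^3 + u^2 - 24*u + 16)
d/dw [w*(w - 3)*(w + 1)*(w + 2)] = 4*w^3 - 14*w - 6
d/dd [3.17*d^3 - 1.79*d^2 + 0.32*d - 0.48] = 9.51*d^2 - 3.58*d + 0.32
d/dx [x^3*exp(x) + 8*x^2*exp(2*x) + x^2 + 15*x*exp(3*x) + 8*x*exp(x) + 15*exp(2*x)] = x^3*exp(x) + 16*x^2*exp(2*x) + 3*x^2*exp(x) + 45*x*exp(3*x) + 16*x*exp(2*x) + 8*x*exp(x) + 2*x + 15*exp(3*x) + 30*exp(2*x) + 8*exp(x)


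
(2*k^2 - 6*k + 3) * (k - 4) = 2*k^3 - 14*k^2 + 27*k - 12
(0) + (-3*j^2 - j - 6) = -3*j^2 - j - 6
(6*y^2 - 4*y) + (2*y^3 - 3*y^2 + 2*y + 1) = 2*y^3 + 3*y^2 - 2*y + 1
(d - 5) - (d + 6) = -11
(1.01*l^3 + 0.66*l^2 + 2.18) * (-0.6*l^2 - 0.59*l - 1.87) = -0.606*l^5 - 0.9919*l^4 - 2.2781*l^3 - 2.5422*l^2 - 1.2862*l - 4.0766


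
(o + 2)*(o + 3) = o^2 + 5*o + 6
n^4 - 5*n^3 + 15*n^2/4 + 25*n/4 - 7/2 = (n - 7/2)*(n - 2)*(n - 1/2)*(n + 1)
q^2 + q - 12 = (q - 3)*(q + 4)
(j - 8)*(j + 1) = j^2 - 7*j - 8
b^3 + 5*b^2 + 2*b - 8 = (b - 1)*(b + 2)*(b + 4)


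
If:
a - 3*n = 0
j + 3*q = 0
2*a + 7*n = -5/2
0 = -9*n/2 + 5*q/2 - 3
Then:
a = -15/26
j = -333/130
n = -5/26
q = 111/130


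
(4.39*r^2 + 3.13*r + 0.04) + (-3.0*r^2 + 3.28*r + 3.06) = 1.39*r^2 + 6.41*r + 3.1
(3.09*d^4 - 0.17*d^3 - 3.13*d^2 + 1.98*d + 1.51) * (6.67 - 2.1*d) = -6.489*d^5 + 20.9673*d^4 + 5.4391*d^3 - 25.0351*d^2 + 10.0356*d + 10.0717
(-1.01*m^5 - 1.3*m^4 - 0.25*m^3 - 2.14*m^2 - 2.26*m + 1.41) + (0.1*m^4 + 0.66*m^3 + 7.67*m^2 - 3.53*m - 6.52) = -1.01*m^5 - 1.2*m^4 + 0.41*m^3 + 5.53*m^2 - 5.79*m - 5.11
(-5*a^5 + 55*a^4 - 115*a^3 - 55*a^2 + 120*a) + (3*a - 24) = -5*a^5 + 55*a^4 - 115*a^3 - 55*a^2 + 123*a - 24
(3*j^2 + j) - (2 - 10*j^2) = 13*j^2 + j - 2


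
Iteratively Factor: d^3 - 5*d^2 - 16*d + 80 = (d - 5)*(d^2 - 16) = (d - 5)*(d - 4)*(d + 4)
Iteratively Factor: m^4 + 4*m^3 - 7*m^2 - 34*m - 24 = (m + 1)*(m^3 + 3*m^2 - 10*m - 24) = (m + 1)*(m + 4)*(m^2 - m - 6) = (m - 3)*(m + 1)*(m + 4)*(m + 2)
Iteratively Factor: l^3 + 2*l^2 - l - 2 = (l + 1)*(l^2 + l - 2) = (l + 1)*(l + 2)*(l - 1)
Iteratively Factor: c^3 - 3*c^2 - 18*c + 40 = (c + 4)*(c^2 - 7*c + 10) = (c - 5)*(c + 4)*(c - 2)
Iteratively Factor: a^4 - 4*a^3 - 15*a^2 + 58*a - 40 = (a - 1)*(a^3 - 3*a^2 - 18*a + 40) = (a - 5)*(a - 1)*(a^2 + 2*a - 8) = (a - 5)*(a - 2)*(a - 1)*(a + 4)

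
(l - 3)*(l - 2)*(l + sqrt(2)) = l^3 - 5*l^2 + sqrt(2)*l^2 - 5*sqrt(2)*l + 6*l + 6*sqrt(2)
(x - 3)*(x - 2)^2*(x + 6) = x^4 - x^3 - 26*x^2 + 84*x - 72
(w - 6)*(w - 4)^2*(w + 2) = w^4 - 12*w^3 + 36*w^2 + 32*w - 192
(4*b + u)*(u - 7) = 4*b*u - 28*b + u^2 - 7*u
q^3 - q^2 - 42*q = q*(q - 7)*(q + 6)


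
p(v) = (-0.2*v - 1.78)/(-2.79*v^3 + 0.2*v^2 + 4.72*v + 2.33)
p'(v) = (-0.2*v - 1.78)*(8.37*v^2 - 0.4*v - 4.72)/(-2.79*v^3 + 0.2*v^2 + 4.72*v + 2.33)^2 - 0.2/(-2.79*v^3 + 0.2*v^2 + 4.72*v + 2.33)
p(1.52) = -12.37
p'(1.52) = -1029.09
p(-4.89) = -0.00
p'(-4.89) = -0.00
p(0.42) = -0.45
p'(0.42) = 0.32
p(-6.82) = -0.00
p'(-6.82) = -0.00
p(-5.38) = -0.00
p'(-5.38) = -0.00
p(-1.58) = -0.23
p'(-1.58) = -0.64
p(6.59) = 0.00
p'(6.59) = -0.00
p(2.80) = 0.05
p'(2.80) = -0.07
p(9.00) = 0.00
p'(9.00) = -0.00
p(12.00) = 0.00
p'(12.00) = -0.00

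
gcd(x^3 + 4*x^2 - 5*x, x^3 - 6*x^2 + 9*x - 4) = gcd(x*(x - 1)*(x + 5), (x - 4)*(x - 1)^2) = x - 1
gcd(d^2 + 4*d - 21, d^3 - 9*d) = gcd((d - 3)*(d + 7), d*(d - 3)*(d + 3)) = d - 3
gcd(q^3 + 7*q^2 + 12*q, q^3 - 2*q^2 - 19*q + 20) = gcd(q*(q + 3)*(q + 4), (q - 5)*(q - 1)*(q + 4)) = q + 4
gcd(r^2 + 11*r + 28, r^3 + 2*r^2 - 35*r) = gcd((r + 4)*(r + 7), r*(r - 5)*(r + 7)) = r + 7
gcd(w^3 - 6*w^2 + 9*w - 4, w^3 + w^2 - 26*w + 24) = w^2 - 5*w + 4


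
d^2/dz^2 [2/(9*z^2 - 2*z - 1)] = 4*(81*z^2 - 18*z - 4*(9*z - 1)^2 - 9)/(-9*z^2 + 2*z + 1)^3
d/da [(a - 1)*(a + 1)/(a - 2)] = (a^2 - 4*a + 1)/(a^2 - 4*a + 4)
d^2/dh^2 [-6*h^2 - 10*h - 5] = -12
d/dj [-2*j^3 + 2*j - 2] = 2 - 6*j^2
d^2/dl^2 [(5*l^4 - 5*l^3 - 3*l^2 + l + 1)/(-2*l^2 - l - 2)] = 2*(-20*l^6 - 30*l^5 - 75*l^4 - 105*l^3 - 138*l^2 + 66*l + 17)/(8*l^6 + 12*l^5 + 30*l^4 + 25*l^3 + 30*l^2 + 12*l + 8)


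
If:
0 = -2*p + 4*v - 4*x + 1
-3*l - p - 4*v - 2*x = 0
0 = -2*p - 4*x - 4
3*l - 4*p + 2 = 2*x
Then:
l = 7/3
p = 11/3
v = -5/4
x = -17/6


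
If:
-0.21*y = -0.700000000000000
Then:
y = 3.33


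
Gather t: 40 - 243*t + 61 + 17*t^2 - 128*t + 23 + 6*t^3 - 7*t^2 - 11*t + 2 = 6*t^3 + 10*t^2 - 382*t + 126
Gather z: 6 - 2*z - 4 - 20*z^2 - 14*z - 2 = -20*z^2 - 16*z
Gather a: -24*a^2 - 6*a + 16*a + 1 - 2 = -24*a^2 + 10*a - 1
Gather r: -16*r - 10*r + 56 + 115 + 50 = 221 - 26*r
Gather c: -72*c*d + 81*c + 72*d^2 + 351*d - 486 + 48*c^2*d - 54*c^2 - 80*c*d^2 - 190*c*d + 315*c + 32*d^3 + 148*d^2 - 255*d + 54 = c^2*(48*d - 54) + c*(-80*d^2 - 262*d + 396) + 32*d^3 + 220*d^2 + 96*d - 432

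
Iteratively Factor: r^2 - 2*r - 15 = (r + 3)*(r - 5)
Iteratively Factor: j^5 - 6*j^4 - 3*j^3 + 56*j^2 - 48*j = (j + 3)*(j^4 - 9*j^3 + 24*j^2 - 16*j) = (j - 4)*(j + 3)*(j^3 - 5*j^2 + 4*j) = (j - 4)*(j - 1)*(j + 3)*(j^2 - 4*j) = (j - 4)^2*(j - 1)*(j + 3)*(j)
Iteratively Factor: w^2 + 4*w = (w + 4)*(w)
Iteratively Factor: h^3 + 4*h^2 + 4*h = (h + 2)*(h^2 + 2*h) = h*(h + 2)*(h + 2)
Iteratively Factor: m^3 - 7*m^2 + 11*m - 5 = (m - 5)*(m^2 - 2*m + 1) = (m - 5)*(m - 1)*(m - 1)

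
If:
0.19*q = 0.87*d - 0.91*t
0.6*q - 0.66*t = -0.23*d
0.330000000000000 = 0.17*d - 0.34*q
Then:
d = -22.32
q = -12.13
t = -18.80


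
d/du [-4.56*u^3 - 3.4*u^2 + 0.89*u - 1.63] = -13.68*u^2 - 6.8*u + 0.89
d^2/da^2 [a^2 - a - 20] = 2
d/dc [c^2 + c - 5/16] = 2*c + 1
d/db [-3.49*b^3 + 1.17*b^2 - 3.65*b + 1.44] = -10.47*b^2 + 2.34*b - 3.65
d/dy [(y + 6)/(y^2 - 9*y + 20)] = (y^2 - 9*y - (y + 6)*(2*y - 9) + 20)/(y^2 - 9*y + 20)^2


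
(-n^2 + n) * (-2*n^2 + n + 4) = 2*n^4 - 3*n^3 - 3*n^2 + 4*n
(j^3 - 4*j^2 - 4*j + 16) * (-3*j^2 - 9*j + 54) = -3*j^5 + 3*j^4 + 102*j^3 - 228*j^2 - 360*j + 864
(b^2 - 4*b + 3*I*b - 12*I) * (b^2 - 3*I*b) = b^4 - 4*b^3 + 9*b^2 - 36*b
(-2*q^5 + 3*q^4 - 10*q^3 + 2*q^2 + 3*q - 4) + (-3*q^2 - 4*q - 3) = -2*q^5 + 3*q^4 - 10*q^3 - q^2 - q - 7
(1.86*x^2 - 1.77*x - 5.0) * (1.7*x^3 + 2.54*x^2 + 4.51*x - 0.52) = 3.162*x^5 + 1.7154*x^4 - 4.6072*x^3 - 21.6499*x^2 - 21.6296*x + 2.6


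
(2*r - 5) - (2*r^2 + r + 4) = -2*r^2 + r - 9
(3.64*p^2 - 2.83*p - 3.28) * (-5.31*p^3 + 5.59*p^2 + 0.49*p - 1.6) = -19.3284*p^5 + 35.3749*p^4 + 3.3807*p^3 - 25.5459*p^2 + 2.9208*p + 5.248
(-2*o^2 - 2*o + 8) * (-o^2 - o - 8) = 2*o^4 + 4*o^3 + 10*o^2 + 8*o - 64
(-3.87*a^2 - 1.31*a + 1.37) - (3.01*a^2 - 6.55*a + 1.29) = -6.88*a^2 + 5.24*a + 0.0800000000000001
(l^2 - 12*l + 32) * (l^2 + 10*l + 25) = l^4 - 2*l^3 - 63*l^2 + 20*l + 800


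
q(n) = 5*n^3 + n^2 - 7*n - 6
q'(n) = 15*n^2 + 2*n - 7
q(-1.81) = -19.70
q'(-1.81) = 38.52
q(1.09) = -5.97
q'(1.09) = 13.00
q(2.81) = 93.17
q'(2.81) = 117.06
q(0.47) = -8.55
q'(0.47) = -2.75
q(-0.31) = -3.88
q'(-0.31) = -6.18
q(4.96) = 594.00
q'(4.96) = 371.94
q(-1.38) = -7.58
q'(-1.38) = 18.81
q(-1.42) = -8.36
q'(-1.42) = 20.41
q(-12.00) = -8418.00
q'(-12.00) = 2129.00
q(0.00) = -6.00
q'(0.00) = -7.00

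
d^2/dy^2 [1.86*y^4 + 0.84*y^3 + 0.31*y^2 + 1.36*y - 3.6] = 22.32*y^2 + 5.04*y + 0.62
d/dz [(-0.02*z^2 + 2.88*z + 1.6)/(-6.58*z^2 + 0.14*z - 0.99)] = (18.9476*z^2 + 21.0956*z - 3.0752)/(43.2964*z^4 - 1.8424*z^3 + 13.048*z^2 - 0.2772*z + 0.9801)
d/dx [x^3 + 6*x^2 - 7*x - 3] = 3*x^2 + 12*x - 7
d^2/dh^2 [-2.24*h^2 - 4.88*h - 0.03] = -4.48000000000000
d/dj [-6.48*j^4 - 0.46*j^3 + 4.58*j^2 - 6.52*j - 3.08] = -25.92*j^3 - 1.38*j^2 + 9.16*j - 6.52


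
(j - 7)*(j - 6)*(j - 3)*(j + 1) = j^4 - 15*j^3 + 65*j^2 - 45*j - 126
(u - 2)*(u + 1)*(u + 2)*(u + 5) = u^4 + 6*u^3 + u^2 - 24*u - 20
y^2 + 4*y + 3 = (y + 1)*(y + 3)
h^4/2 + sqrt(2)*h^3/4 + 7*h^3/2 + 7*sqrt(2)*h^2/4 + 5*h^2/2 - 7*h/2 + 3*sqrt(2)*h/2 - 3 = (h/2 + sqrt(2)/2)*(h + 1)*(h + 6)*(h - sqrt(2)/2)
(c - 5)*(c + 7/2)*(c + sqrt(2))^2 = c^4 - 3*c^3/2 + 2*sqrt(2)*c^3 - 31*c^2/2 - 3*sqrt(2)*c^2 - 35*sqrt(2)*c - 3*c - 35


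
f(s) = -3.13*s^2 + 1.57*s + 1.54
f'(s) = 1.57 - 6.26*s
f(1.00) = -0.02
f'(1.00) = -4.69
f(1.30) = -1.71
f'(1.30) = -6.57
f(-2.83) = -27.97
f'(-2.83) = 19.29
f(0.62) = 1.31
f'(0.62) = -2.31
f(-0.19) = 1.13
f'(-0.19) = 2.76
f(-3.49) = -42.06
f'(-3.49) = 23.42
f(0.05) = 1.61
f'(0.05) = 1.26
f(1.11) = -0.57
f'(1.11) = -5.38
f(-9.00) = -266.12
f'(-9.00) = 57.91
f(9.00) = -237.86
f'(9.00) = -54.77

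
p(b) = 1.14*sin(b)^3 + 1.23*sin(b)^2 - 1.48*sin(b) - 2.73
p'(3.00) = 1.05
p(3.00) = -2.91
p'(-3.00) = 1.74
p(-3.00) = -2.50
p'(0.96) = 1.62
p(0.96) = -2.49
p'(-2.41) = 1.19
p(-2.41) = -1.53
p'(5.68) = -1.46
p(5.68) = -1.70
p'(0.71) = 1.20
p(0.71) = -2.86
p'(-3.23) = 1.23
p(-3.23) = -2.85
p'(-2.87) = 1.82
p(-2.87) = -2.27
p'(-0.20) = -1.80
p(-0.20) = -2.40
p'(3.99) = 0.93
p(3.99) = -1.41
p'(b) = 3.42*sin(b)^2*cos(b) + 2.46*sin(b)*cos(b) - 1.48*cos(b)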